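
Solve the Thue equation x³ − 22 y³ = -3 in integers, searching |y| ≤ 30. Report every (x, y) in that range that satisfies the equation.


The equation is x³ - 22y³ = -3. For fixed y, x³ = 22·y³ − 3, so a solution requires the RHS to be a perfect cube.
Strategy: iterate y from -30 to 30, compute RHS = 22·y³ − 3, and check whether it is a (positive or negative) perfect cube.
Check small values of y:
  y = 0: RHS = -3 is not a perfect cube.
  y = 1: RHS = 19 is not a perfect cube.
  y = -1: RHS = -25 is not a perfect cube.
  y = 2: RHS = 173 is not a perfect cube.
  y = -2: RHS = -179 is not a perfect cube.
  y = 3: RHS = 591 is not a perfect cube.
  y = -3: RHS = -597 is not a perfect cube.
Continuing the search up to |y| = 30 finds no solutions either.
No (x, y) in the scanned range satisfies the equation.

No integer solutions with |y| ≤ 30.


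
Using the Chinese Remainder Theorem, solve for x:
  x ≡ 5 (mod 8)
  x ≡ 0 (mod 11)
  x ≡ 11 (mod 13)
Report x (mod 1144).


Moduli 8, 11, 13 are pairwise coprime; by CRT there is a unique solution modulo M = 8 · 11 · 13 = 1144.
Solve pairwise, accumulating the modulus:
  Start with x ≡ 5 (mod 8).
  Combine with x ≡ 0 (mod 11): since gcd(8, 11) = 1, we get a unique residue mod 88.
    Write x = 5 + 8·t and substitute into x ≡ 0 (mod 11): 8·t ≡ 0 − 5 = -5 (mod 11).
    Reduce coefficients mod 11: 8·t ≡ 6 (mod 11).
    The inverse of 8 mod 11 is 7 (since 8·7 = 56 = 5·11 + 1), so t ≡ 7·6 = 42 ≡ 9 (mod 11).
    Then x = 5 + 8·9 = 77, valid modulo lcm(8, 11) = 88: x ≡ 77 (mod 88).
  Combine with x ≡ 11 (mod 13): since gcd(88, 13) = 1, we get a unique residue mod 1144.
    Write x = 77 + 88·t and substitute into x ≡ 11 (mod 13): 88·t ≡ 11 − 77 = -66 (mod 13).
    Reduce coefficients mod 13: 10·t ≡ 12 (mod 13).
    The inverse of 10 mod 13 is 4 (since 10·4 = 40 = 3·13 + 1), so t ≡ 4·12 = 48 ≡ 9 (mod 13).
    Then x = 77 + 88·9 = 869, valid modulo lcm(88, 13) = 1144: x ≡ 869 (mod 1144).
Verify: 869 mod 8 = 5 ✓, 869 mod 11 = 0 ✓, 869 mod 13 = 11 ✓.

x ≡ 869 (mod 1144).


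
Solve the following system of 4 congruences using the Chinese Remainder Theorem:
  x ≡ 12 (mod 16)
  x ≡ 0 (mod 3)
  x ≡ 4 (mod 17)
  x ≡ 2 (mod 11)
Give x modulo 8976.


Product of moduli M = 16 · 3 · 17 · 11 = 8976.
Merge one congruence at a time:
  Start: x ≡ 12 (mod 16).
  Combine with x ≡ 0 (mod 3); new modulus lcm = 48.
    Write x = 12 + 16·t and substitute into x ≡ 0 (mod 3): 16·t ≡ 0 − 12 = -12 (mod 3).
    Reduce coefficients mod 3: 1·t ≡ 0 (mod 3).
    So t ≡ 0 (mod 3).
    Then x = 12 + 16·0 = 12, valid modulo lcm(16, 3) = 48: x ≡ 12 (mod 48).
  Combine with x ≡ 4 (mod 17); new modulus lcm = 816.
    Write x = 12 + 48·t and substitute into x ≡ 4 (mod 17): 48·t ≡ 4 − 12 = -8 (mod 17).
    Reduce coefficients mod 17: 14·t ≡ 9 (mod 17).
    The inverse of 14 mod 17 is 11 (since 14·11 = 154 = 9·17 + 1), so t ≡ 11·9 = 99 ≡ 14 (mod 17).
    Then x = 12 + 48·14 = 684, valid modulo lcm(48, 17) = 816: x ≡ 684 (mod 816).
  Combine with x ≡ 2 (mod 11); new modulus lcm = 8976.
    Write x = 684 + 816·t and substitute into x ≡ 2 (mod 11): 816·t ≡ 2 − 684 = -682 (mod 11).
    Reduce coefficients mod 11: 2·t ≡ 0 (mod 11).
    The inverse of 2 mod 11 is 6 (since 2·6 = 12 = 1·11 + 1), so t ≡ 6·0 = 0 ≡ 0 (mod 11).
    Then x = 684 + 816·0 = 684, valid modulo lcm(816, 11) = 8976: x ≡ 684 (mod 8976).
Verify against each original: 684 mod 16 = 12, 684 mod 3 = 0, 684 mod 17 = 4, 684 mod 11 = 2.

x ≡ 684 (mod 8976).


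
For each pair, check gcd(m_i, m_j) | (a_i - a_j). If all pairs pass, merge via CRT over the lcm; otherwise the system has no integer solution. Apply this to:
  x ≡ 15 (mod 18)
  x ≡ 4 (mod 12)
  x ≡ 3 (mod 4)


Moduli 18, 12, 4 are not pairwise coprime, so CRT works modulo lcm(m_i) when all pairwise compatibility conditions hold.
Pairwise compatibility: gcd(m_i, m_j) must divide a_i - a_j for every pair.
Merge one congruence at a time:
  Start: x ≡ 15 (mod 18).
  Combine with x ≡ 4 (mod 12): gcd(18, 12) = 6, and 4 - 15 = -11 is NOT divisible by 6.
    ⇒ system is inconsistent (no integer solution).

No solution (the system is inconsistent).


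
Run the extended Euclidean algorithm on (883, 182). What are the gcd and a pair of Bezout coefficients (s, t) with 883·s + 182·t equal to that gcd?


Euclidean algorithm on (883, 182) — divide until remainder is 0:
  883 = 4 · 182 + 155
  182 = 1 · 155 + 27
  155 = 5 · 27 + 20
  27 = 1 · 20 + 7
  20 = 2 · 7 + 6
  7 = 1 · 6 + 1
  6 = 6 · 1 + 0
gcd(883, 182) = 1.
Track Bezout coefficients alongside the remainders: start with r₀ = 883 = a·1 + b·0 (s = 1, t = 0) and r₁ = 182 = a·0 + b·1 (s = 0, t = 1); each new remainder r_{k+1} = r_{k-1} − q_k·r_k inherits s_{k+1} = s_{k-1} − q_k·s_k, t_{k+1} = t_{k-1} − q_k·t_k, so r_k = a·s_k + b·t_k at every step:
  q = 4: r = 155, s = 1 − 4·0 = 1, t = 0 − 4·1 = -4  (check: 883·1 + 182·(-4) = 155)
  q = 1: r = 27, s = 0 − 1·1 = -1, t = 1 − 1·(-4) = 5  (check: 883·(-1) + 182·5 = 27)
  q = 5: r = 20, s = 1 − 5·(-1) = 6, t = -4 − 5·5 = -29  (check: 883·6 + 182·(-29) = 20)
  q = 1: r = 7, s = -1 − 1·6 = -7, t = 5 − 1·(-29) = 34  (check: 883·(-7) + 182·34 = 7)
  q = 2: r = 6, s = 6 − 2·(-7) = 20, t = -29 − 2·34 = -97  (check: 883·20 + 182·(-97) = 6)
  q = 1: r = 1, s = -7 − 1·20 = -27, t = 34 − 1·(-97) = 131  (check: 883·(-27) + 182·131 = 1)
The row with r = 1 (the gcd) gives the Bezout coefficients s = -27, t = 131.
Result: 883 · (-27) + 182 · (131) = 1.

gcd(883, 182) = 1; s = -27, t = 131 (check: 883·(-27) + 182·131 = 1).


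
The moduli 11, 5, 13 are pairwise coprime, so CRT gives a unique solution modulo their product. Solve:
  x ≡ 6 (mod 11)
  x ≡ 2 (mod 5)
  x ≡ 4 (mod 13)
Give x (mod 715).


Moduli 11, 5, 13 are pairwise coprime; by CRT there is a unique solution modulo M = 11 · 5 · 13 = 715.
Solve pairwise, accumulating the modulus:
  Start with x ≡ 6 (mod 11).
  Combine with x ≡ 2 (mod 5): since gcd(11, 5) = 1, we get a unique residue mod 55.
    Write x = 6 + 11·t and substitute into x ≡ 2 (mod 5): 11·t ≡ 2 − 6 = -4 (mod 5).
    Reduce coefficients mod 5: 1·t ≡ 1 (mod 5).
    So t ≡ 1 (mod 5).
    Then x = 6 + 11·1 = 17, valid modulo lcm(11, 5) = 55: x ≡ 17 (mod 55).
  Combine with x ≡ 4 (mod 13): since gcd(55, 13) = 1, we get a unique residue mod 715.
    Write x = 17 + 55·t and substitute into x ≡ 4 (mod 13): 55·t ≡ 4 − 17 = -13 (mod 13).
    Reduce coefficients mod 13: 3·t ≡ 0 (mod 13).
    The inverse of 3 mod 13 is 9 (since 3·9 = 27 = 2·13 + 1), so t ≡ 9·0 = 0 ≡ 0 (mod 13).
    Then x = 17 + 55·0 = 17, valid modulo lcm(55, 13) = 715: x ≡ 17 (mod 715).
Verify: 17 mod 11 = 6 ✓, 17 mod 5 = 2 ✓, 17 mod 13 = 4 ✓.

x ≡ 17 (mod 715).


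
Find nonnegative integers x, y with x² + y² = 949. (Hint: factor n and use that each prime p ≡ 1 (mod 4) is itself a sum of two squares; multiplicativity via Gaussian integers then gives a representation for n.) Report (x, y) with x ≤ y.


Step 1: Factor n = 949 = 13 · 73.
Step 2: Check the mod-4 condition on each prime factor: 13 ≡ 1 (mod 4), exponent 1; 73 ≡ 1 (mod 4), exponent 1.
All primes ≡ 3 (mod 4) appear to even exponent (or don't appear), so by the two-squares theorem n IS expressible as a sum of two squares.
Step 3: Build a representation. Here n = 13 · 73 is a product of primes ≡ 1 (mod 4). Each prime p ≡ 1 (mod 4) is itself a sum of two squares; find a² by testing p − a² for a perfect square:
  13: 13 − 1² = 12, 13 − 2² = 9 = 3² ⇒ 13 = 2² + 3².
  73: 73 − 1² = 72, 73 − 2² = 69, 73 − 3² = 64 = 8² ⇒ 73 = 3² + 8².
  Combine using the Brahmagupta–Fibonacci identity (a² + b²)(c² + d²) = (ac − bd)² + (ad + bc)² = (ac + bd)² + (ad − bc)²:
  13 · 73 = 949: from (2² + 3²)(3² + 8²), take (2·3 − 3·8, 2·8 + 3·3) = (6 − 24, 16 + 9) = (-18, 25); dropping signs (only squares matter) gives (18, 25); check 18² + 25² = 324 + 625 = 949 ✓.
Step 4: Order so x ≤ y and verify: 18² + 25² = 324 + 625 = 949 = n. ✓

n = 949 = 18² + 25² (one valid representation with x ≤ y).


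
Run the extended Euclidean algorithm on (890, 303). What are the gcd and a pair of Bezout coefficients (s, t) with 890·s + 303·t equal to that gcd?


Euclidean algorithm on (890, 303) — divide until remainder is 0:
  890 = 2 · 303 + 284
  303 = 1 · 284 + 19
  284 = 14 · 19 + 18
  19 = 1 · 18 + 1
  18 = 18 · 1 + 0
gcd(890, 303) = 1.
Track Bezout coefficients alongside the remainders: start with r₀ = 890 = a·1 + b·0 (s = 1, t = 0) and r₁ = 303 = a·0 + b·1 (s = 0, t = 1); each new remainder r_{k+1} = r_{k-1} − q_k·r_k inherits s_{k+1} = s_{k-1} − q_k·s_k, t_{k+1} = t_{k-1} − q_k·t_k, so r_k = a·s_k + b·t_k at every step:
  q = 2: r = 284, s = 1 − 2·0 = 1, t = 0 − 2·1 = -2  (check: 890·1 + 303·(-2) = 284)
  q = 1: r = 19, s = 0 − 1·1 = -1, t = 1 − 1·(-2) = 3  (check: 890·(-1) + 303·3 = 19)
  q = 14: r = 18, s = 1 − 14·(-1) = 15, t = -2 − 14·3 = -44  (check: 890·15 + 303·(-44) = 18)
  q = 1: r = 1, s = -1 − 1·15 = -16, t = 3 − 1·(-44) = 47  (check: 890·(-16) + 303·47 = 1)
The row with r = 1 (the gcd) gives the Bezout coefficients s = -16, t = 47.
Result: 890 · (-16) + 303 · (47) = 1.

gcd(890, 303) = 1; s = -16, t = 47 (check: 890·(-16) + 303·47 = 1).


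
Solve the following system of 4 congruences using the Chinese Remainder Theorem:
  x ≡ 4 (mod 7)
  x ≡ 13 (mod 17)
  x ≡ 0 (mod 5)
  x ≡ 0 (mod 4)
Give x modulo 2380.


Product of moduli M = 7 · 17 · 5 · 4 = 2380.
Merge one congruence at a time:
  Start: x ≡ 4 (mod 7).
  Combine with x ≡ 13 (mod 17); new modulus lcm = 119.
    Write x = 4 + 7·t and substitute into x ≡ 13 (mod 17): 7·t ≡ 13 − 4 = 9 (mod 17).
    The inverse of 7 mod 17 is 5 (since 7·5 = 35 = 2·17 + 1), so t ≡ 5·9 = 45 ≡ 11 (mod 17).
    Then x = 4 + 7·11 = 81, valid modulo lcm(7, 17) = 119: x ≡ 81 (mod 119).
  Combine with x ≡ 0 (mod 5); new modulus lcm = 595.
    Write x = 81 + 119·t and substitute into x ≡ 0 (mod 5): 119·t ≡ 0 − 81 = -81 (mod 5).
    Reduce coefficients mod 5: 4·t ≡ 4 (mod 5).
    The inverse of 4 mod 5 is 4 (since 4·4 = 16 = 3·5 + 1), so t ≡ 4·4 = 16 ≡ 1 (mod 5).
    Then x = 81 + 119·1 = 200, valid modulo lcm(119, 5) = 595: x ≡ 200 (mod 595).
  Combine with x ≡ 0 (mod 4); new modulus lcm = 2380.
    Write x = 200 + 595·t and substitute into x ≡ 0 (mod 4): 595·t ≡ 0 − 200 = -200 (mod 4).
    Reduce coefficients mod 4: 3·t ≡ 0 (mod 4).
    The inverse of 3 mod 4 is 3 (since 3·3 = 9 = 2·4 + 1), so t ≡ 3·0 = 0 ≡ 0 (mod 4).
    Then x = 200 + 595·0 = 200, valid modulo lcm(595, 4) = 2380: x ≡ 200 (mod 2380).
Verify against each original: 200 mod 7 = 4, 200 mod 17 = 13, 200 mod 5 = 0, 200 mod 4 = 0.

x ≡ 200 (mod 2380).


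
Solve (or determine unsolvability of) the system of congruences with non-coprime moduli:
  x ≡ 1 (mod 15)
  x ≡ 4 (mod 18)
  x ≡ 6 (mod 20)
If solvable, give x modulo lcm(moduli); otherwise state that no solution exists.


Moduli 15, 18, 20 are not pairwise coprime, so CRT works modulo lcm(m_i) when all pairwise compatibility conditions hold.
Pairwise compatibility: gcd(m_i, m_j) must divide a_i - a_j for every pair.
Merge one congruence at a time:
  Start: x ≡ 1 (mod 15).
  Combine with x ≡ 4 (mod 18): gcd(15, 18) = 3; 4 - 1 = 3, which IS divisible by 3, so compatible.
    Write x = 1 + 15·t and substitute into x ≡ 4 (mod 18): 15·t ≡ 4 − 1 = 3 (mod 18).
    Divide the congruence (and modulus) by g = 3: 5·t ≡ 1 (mod 6).
    The inverse of 5 mod 6 is 5 (since 5·5 = 25 = 4·6 + 1), so t ≡ 5·1 = 5 ≡ 5 (mod 6).
    Then x = 1 + 15·5 = 76, valid modulo lcm(15, 18) = 90: x ≡ 76 (mod 90).
  Combine with x ≡ 6 (mod 20): gcd(90, 20) = 10; 6 - 76 = -70, which IS divisible by 10, so compatible.
    Write x = 76 + 90·t and substitute into x ≡ 6 (mod 20): 90·t ≡ 6 − 76 = -70 (mod 20).
    Divide the congruence (and modulus) by g = 10: 9·t ≡ -7 (mod 2).
    Reduce coefficients mod 2: 1·t ≡ 1 (mod 2).
    So t ≡ 1 (mod 2).
    Then x = 76 + 90·1 = 166, valid modulo lcm(90, 20) = 180: x ≡ 166 (mod 180).
Verify: 166 mod 15 = 1, 166 mod 18 = 4, 166 mod 20 = 6.

x ≡ 166 (mod 180).


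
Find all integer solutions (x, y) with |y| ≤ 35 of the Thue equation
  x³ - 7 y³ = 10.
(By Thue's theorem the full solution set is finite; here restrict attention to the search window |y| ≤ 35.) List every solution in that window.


The equation is x³ - 7y³ = 10. For fixed y, x³ = 7·y³ + 10, so a solution requires the RHS to be a perfect cube.
Strategy: iterate y from -35 to 35, compute RHS = 7·y³ + 10, and check whether it is a (positive or negative) perfect cube.
Check small values of y:
  y = 0: RHS = 10 is not a perfect cube.
  y = 1: RHS = 17 is not a perfect cube.
  y = -1: RHS = 3 is not a perfect cube.
  y = 2: RHS = 66 is not a perfect cube.
  y = -2: RHS = -46 is not a perfect cube.
  y = 3: RHS = 199 is not a perfect cube.
  y = -3: RHS = -179 is not a perfect cube.
Continuing the search up to |y| = 35 finds no solutions either.
No (x, y) in the scanned range satisfies the equation.

No integer solutions with |y| ≤ 35.


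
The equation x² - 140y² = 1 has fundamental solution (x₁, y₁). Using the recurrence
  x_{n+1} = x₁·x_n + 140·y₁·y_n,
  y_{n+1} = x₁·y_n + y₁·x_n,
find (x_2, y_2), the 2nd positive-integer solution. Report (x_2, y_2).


Step 1: Find the fundamental solution (x₁, y₁) of x² - 140y² = 1.
  Expand √140 as a continued fraction. a₀ = ⌊√140⌋ = 11; iterate m_{k+1} = d_k·a_k − m_k, d_{k+1} = (140 − m_{k+1}²)/d_k, a_{k+1} = ⌊(a₀ + m_{k+1})/d_{k+1}⌋ (starting m₀ = 0, d₀ = 1), with convergents p_k = a_k·p_{k-1} + p_{k-2}, q_k = a_k·q_{k-1} + q_{k-2} (p₋₁ = 1, q₋₁ = 0):
  k = 0: a₀ = 11; p₀/q₀ = 11/1; p₀² − 140·q₀² = 121 − 140 = -19.
  k = 1: m = 11, d = 19, a = ⌊(11 + 11)/19⌋ = 1; p/q = (1·11 + 1)/(1·1 + 0) = 12/1; p² − 140·q² = 144 − 140 = 4.
  k = 2: m = 8, d = 4, a = ⌊(11 + 8)/4⌋ = 4; p/q = (4·12 + 11)/(4·1 + 1) = 59/5; p² − 140·q² = 3481 − 3500 = -19.
  k = 3: m = 8, d = 19, a = ⌊(11 + 8)/19⌋ = 1; p/q = (1·59 + 12)/(1·5 + 1) = 71/6; p² − 140·q² = 5041 − 5040 = 1.
  The first convergent with p² − 140·q² = 1 gives the fundamental solution (x₁, y₁) = (71, 6).
Step 2: Apply the recurrence (x_{n+1}, y_{n+1}) = (x₁x_n + 140y₁y_n, x₁y_n + y₁x_n) repeatedly.
  From (x_1, y_1) = (71, 6): x_2 = 71·71 + 140·6·6 = 10081; y_2 = 71·6 + 6·71 = 852.
Step 3: Verify x_2² - 140·y_2² = 101626561 - 101626560 = 1 (should be 1). ✓

(x_1, y_1) = (71, 6); (x_2, y_2) = (10081, 852).


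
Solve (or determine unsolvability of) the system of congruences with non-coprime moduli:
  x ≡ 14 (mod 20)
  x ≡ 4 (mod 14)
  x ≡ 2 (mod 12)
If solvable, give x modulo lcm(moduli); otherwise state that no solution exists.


Moduli 20, 14, 12 are not pairwise coprime, so CRT works modulo lcm(m_i) when all pairwise compatibility conditions hold.
Pairwise compatibility: gcd(m_i, m_j) must divide a_i - a_j for every pair.
Merge one congruence at a time:
  Start: x ≡ 14 (mod 20).
  Combine with x ≡ 4 (mod 14): gcd(20, 14) = 2; 4 - 14 = -10, which IS divisible by 2, so compatible.
    Write x = 14 + 20·t and substitute into x ≡ 4 (mod 14): 20·t ≡ 4 − 14 = -10 (mod 14).
    Divide the congruence (and modulus) by g = 2: 10·t ≡ -5 (mod 7).
    Reduce coefficients mod 7: 3·t ≡ 2 (mod 7).
    The inverse of 3 mod 7 is 5 (since 3·5 = 15 = 2·7 + 1), so t ≡ 5·2 = 10 ≡ 3 (mod 7).
    Then x = 14 + 20·3 = 74, valid modulo lcm(20, 14) = 140: x ≡ 74 (mod 140).
  Combine with x ≡ 2 (mod 12): gcd(140, 12) = 4; 2 - 74 = -72, which IS divisible by 4, so compatible.
    Write x = 74 + 140·t and substitute into x ≡ 2 (mod 12): 140·t ≡ 2 − 74 = -72 (mod 12).
    Divide the congruence (and modulus) by g = 4: 35·t ≡ -18 (mod 3).
    Reduce coefficients mod 3: 2·t ≡ 0 (mod 3).
    The inverse of 2 mod 3 is 2 (since 2·2 = 4 = 1·3 + 1), so t ≡ 2·0 = 0 ≡ 0 (mod 3).
    Then x = 74 + 140·0 = 74, valid modulo lcm(140, 12) = 420: x ≡ 74 (mod 420).
Verify: 74 mod 20 = 14, 74 mod 14 = 4, 74 mod 12 = 2.

x ≡ 74 (mod 420).


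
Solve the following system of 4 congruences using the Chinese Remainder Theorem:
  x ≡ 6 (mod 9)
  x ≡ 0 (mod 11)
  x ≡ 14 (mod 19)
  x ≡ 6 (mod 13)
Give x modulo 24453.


Product of moduli M = 9 · 11 · 19 · 13 = 24453.
Merge one congruence at a time:
  Start: x ≡ 6 (mod 9).
  Combine with x ≡ 0 (mod 11); new modulus lcm = 99.
    Write x = 6 + 9·t and substitute into x ≡ 0 (mod 11): 9·t ≡ 0 − 6 = -6 (mod 11).
    Reduce coefficients mod 11: 9·t ≡ 5 (mod 11).
    The inverse of 9 mod 11 is 5 (since 9·5 = 45 = 4·11 + 1), so t ≡ 5·5 = 25 ≡ 3 (mod 11).
    Then x = 6 + 9·3 = 33, valid modulo lcm(9, 11) = 99: x ≡ 33 (mod 99).
  Combine with x ≡ 14 (mod 19); new modulus lcm = 1881.
    Write x = 33 + 99·t and substitute into x ≡ 14 (mod 19): 99·t ≡ 14 − 33 = -19 (mod 19).
    Reduce coefficients mod 19: 4·t ≡ 0 (mod 19).
    The inverse of 4 mod 19 is 5 (since 4·5 = 20 = 1·19 + 1), so t ≡ 5·0 = 0 ≡ 0 (mod 19).
    Then x = 33 + 99·0 = 33, valid modulo lcm(99, 19) = 1881: x ≡ 33 (mod 1881).
  Combine with x ≡ 6 (mod 13); new modulus lcm = 24453.
    Write x = 33 + 1881·t and substitute into x ≡ 6 (mod 13): 1881·t ≡ 6 − 33 = -27 (mod 13).
    Reduce coefficients mod 13: 9·t ≡ 12 (mod 13).
    The inverse of 9 mod 13 is 3 (since 9·3 = 27 = 2·13 + 1), so t ≡ 3·12 = 36 ≡ 10 (mod 13).
    Then x = 33 + 1881·10 = 18843, valid modulo lcm(1881, 13) = 24453: x ≡ 18843 (mod 24453).
Verify against each original: 18843 mod 9 = 6, 18843 mod 11 = 0, 18843 mod 19 = 14, 18843 mod 13 = 6.

x ≡ 18843 (mod 24453).


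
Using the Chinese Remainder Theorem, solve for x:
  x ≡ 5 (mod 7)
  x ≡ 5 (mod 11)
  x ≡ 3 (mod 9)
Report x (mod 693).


Moduli 7, 11, 9 are pairwise coprime; by CRT there is a unique solution modulo M = 7 · 11 · 9 = 693.
Solve pairwise, accumulating the modulus:
  Start with x ≡ 5 (mod 7).
  Combine with x ≡ 5 (mod 11): since gcd(7, 11) = 1, we get a unique residue mod 77.
    Write x = 5 + 7·t and substitute into x ≡ 5 (mod 11): 7·t ≡ 5 − 5 = 0 (mod 11).
    The inverse of 7 mod 11 is 8 (since 7·8 = 56 = 5·11 + 1), so t ≡ 8·0 = 0 ≡ 0 (mod 11).
    Then x = 5 + 7·0 = 5, valid modulo lcm(7, 11) = 77: x ≡ 5 (mod 77).
  Combine with x ≡ 3 (mod 9): since gcd(77, 9) = 1, we get a unique residue mod 693.
    Write x = 5 + 77·t and substitute into x ≡ 3 (mod 9): 77·t ≡ 3 − 5 = -2 (mod 9).
    Reduce coefficients mod 9: 5·t ≡ 7 (mod 9).
    The inverse of 5 mod 9 is 2 (since 5·2 = 10 = 1·9 + 1), so t ≡ 2·7 = 14 ≡ 5 (mod 9).
    Then x = 5 + 77·5 = 390, valid modulo lcm(77, 9) = 693: x ≡ 390 (mod 693).
Verify: 390 mod 7 = 5 ✓, 390 mod 11 = 5 ✓, 390 mod 9 = 3 ✓.

x ≡ 390 (mod 693).


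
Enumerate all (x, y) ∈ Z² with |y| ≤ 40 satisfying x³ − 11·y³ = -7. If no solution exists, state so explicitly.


The equation is x³ - 11y³ = -7. For fixed y, x³ = 11·y³ − 7, so a solution requires the RHS to be a perfect cube.
Strategy: iterate y from -40 to 40, compute RHS = 11·y³ − 7, and check whether it is a (positive or negative) perfect cube.
Check small values of y:
  y = 0: RHS = -7 is not a perfect cube.
  y = 1: RHS = 4 is not a perfect cube.
  y = -1: RHS = -18 is not a perfect cube.
  y = 2: RHS = 81 is not a perfect cube.
  y = -2: RHS = -95 is not a perfect cube.
  y = 3: RHS = 290 is not a perfect cube.
  y = -3: RHS = -304 is not a perfect cube.
Continuing the search up to |y| = 40 finds no solutions either.
No (x, y) in the scanned range satisfies the equation.

No integer solutions with |y| ≤ 40.


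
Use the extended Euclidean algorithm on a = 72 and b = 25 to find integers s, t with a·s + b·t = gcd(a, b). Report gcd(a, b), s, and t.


Euclidean algorithm on (72, 25) — divide until remainder is 0:
  72 = 2 · 25 + 22
  25 = 1 · 22 + 3
  22 = 7 · 3 + 1
  3 = 3 · 1 + 0
gcd(72, 25) = 1.
Track Bezout coefficients alongside the remainders: start with r₀ = 72 = a·1 + b·0 (s = 1, t = 0) and r₁ = 25 = a·0 + b·1 (s = 0, t = 1); each new remainder r_{k+1} = r_{k-1} − q_k·r_k inherits s_{k+1} = s_{k-1} − q_k·s_k, t_{k+1} = t_{k-1} − q_k·t_k, so r_k = a·s_k + b·t_k at every step:
  q = 2: r = 22, s = 1 − 2·0 = 1, t = 0 − 2·1 = -2  (check: 72·1 + 25·(-2) = 22)
  q = 1: r = 3, s = 0 − 1·1 = -1, t = 1 − 1·(-2) = 3  (check: 72·(-1) + 25·3 = 3)
  q = 7: r = 1, s = 1 − 7·(-1) = 8, t = -2 − 7·3 = -23  (check: 72·8 + 25·(-23) = 1)
The row with r = 1 (the gcd) gives the Bezout coefficients s = 8, t = -23.
Result: 72 · (8) + 25 · (-23) = 1.

gcd(72, 25) = 1; s = 8, t = -23 (check: 72·8 + 25·(-23) = 1).


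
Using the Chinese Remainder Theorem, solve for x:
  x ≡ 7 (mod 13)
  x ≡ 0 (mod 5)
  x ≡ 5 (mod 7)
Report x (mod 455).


Moduli 13, 5, 7 are pairwise coprime; by CRT there is a unique solution modulo M = 13 · 5 · 7 = 455.
Solve pairwise, accumulating the modulus:
  Start with x ≡ 7 (mod 13).
  Combine with x ≡ 0 (mod 5): since gcd(13, 5) = 1, we get a unique residue mod 65.
    Write x = 7 + 13·t and substitute into x ≡ 0 (mod 5): 13·t ≡ 0 − 7 = -7 (mod 5).
    Reduce coefficients mod 5: 3·t ≡ 3 (mod 5).
    The inverse of 3 mod 5 is 2 (since 3·2 = 6 = 1·5 + 1), so t ≡ 2·3 = 6 ≡ 1 (mod 5).
    Then x = 7 + 13·1 = 20, valid modulo lcm(13, 5) = 65: x ≡ 20 (mod 65).
  Combine with x ≡ 5 (mod 7): since gcd(65, 7) = 1, we get a unique residue mod 455.
    Write x = 20 + 65·t and substitute into x ≡ 5 (mod 7): 65·t ≡ 5 − 20 = -15 (mod 7).
    Reduce coefficients mod 7: 2·t ≡ 6 (mod 7).
    The inverse of 2 mod 7 is 4 (since 2·4 = 8 = 1·7 + 1), so t ≡ 4·6 = 24 ≡ 3 (mod 7).
    Then x = 20 + 65·3 = 215, valid modulo lcm(65, 7) = 455: x ≡ 215 (mod 455).
Verify: 215 mod 13 = 7 ✓, 215 mod 5 = 0 ✓, 215 mod 7 = 5 ✓.

x ≡ 215 (mod 455).


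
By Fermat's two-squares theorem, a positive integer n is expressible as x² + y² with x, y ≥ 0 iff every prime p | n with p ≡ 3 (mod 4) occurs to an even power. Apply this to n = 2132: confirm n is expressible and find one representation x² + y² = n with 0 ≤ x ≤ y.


Step 1: Factor n = 2132 = 2^2 · 13 · 41.
Step 2: Check the mod-4 condition on each prime factor: 2 = 2 (special); 13 ≡ 1 (mod 4), exponent 1; 41 ≡ 1 (mod 4), exponent 1.
All primes ≡ 3 (mod 4) appear to even exponent (or don't appear), so by the two-squares theorem n IS expressible as a sum of two squares.
Step 3: Build a representation. Group n = k² · m with k = 2 and m = 13 · 41 = 533 (a product of primes ≡ 1 (mod 4)); a representation of m scales to one of n via (k·x)² + (k·y)² = k²(x² + y²). Each prime p ≡ 1 (mod 4) is itself a sum of two squares; find a² by testing p − a² for a perfect square:
  13: 13 − 1² = 12, 13 − 2² = 9 = 3² ⇒ 13 = 2² + 3².
  41: 41 − 1² = 40, 41 − 2² = 37, 41 − 3² = 32, 41 − 4² = 25 = 5² ⇒ 41 = 4² + 5².
  Combine using the Brahmagupta–Fibonacci identity (a² + b²)(c² + d²) = (ac − bd)² + (ad + bc)² = (ac + bd)² + (ad − bc)²:
  13 · 41 = 533: from (2² + 3²)(4² + 5²), take (2·4 − 3·5, 2·5 + 3·4) = (8 − 15, 10 + 12) = (-7, 22); dropping signs (only squares matter) gives (7, 22); check 7² + 22² = 49 + 484 = 533 ✓.
  Scale by k = 2: (2·7, 2·22) = (14, 44).
Step 4: Order so x ≤ y and verify: 14² + 44² = 196 + 1936 = 2132 = n. ✓

n = 2132 = 14² + 44² (one valid representation with x ≤ y).


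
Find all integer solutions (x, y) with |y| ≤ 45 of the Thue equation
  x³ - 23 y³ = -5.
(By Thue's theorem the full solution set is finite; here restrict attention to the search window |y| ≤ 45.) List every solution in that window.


The equation is x³ - 23y³ = -5. For fixed y, x³ = 23·y³ − 5, so a solution requires the RHS to be a perfect cube.
Strategy: iterate y from -45 to 45, compute RHS = 23·y³ − 5, and check whether it is a (positive or negative) perfect cube.
Check small values of y:
  y = 0: RHS = -5 is not a perfect cube.
  y = 1: RHS = 18 is not a perfect cube.
  y = -1: RHS = -28 is not a perfect cube.
  y = 2: RHS = 179 is not a perfect cube.
  y = -2: RHS = -189 is not a perfect cube.
  y = 3: RHS = 616 is not a perfect cube.
  y = -3: RHS = -626 is not a perfect cube.
Continuing the search up to |y| = 45 finds no solutions either.
No (x, y) in the scanned range satisfies the equation.

No integer solutions with |y| ≤ 45.


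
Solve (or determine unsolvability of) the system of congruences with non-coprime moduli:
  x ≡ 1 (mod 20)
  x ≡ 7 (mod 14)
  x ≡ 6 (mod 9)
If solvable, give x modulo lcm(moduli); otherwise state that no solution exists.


Moduli 20, 14, 9 are not pairwise coprime, so CRT works modulo lcm(m_i) when all pairwise compatibility conditions hold.
Pairwise compatibility: gcd(m_i, m_j) must divide a_i - a_j for every pair.
Merge one congruence at a time:
  Start: x ≡ 1 (mod 20).
  Combine with x ≡ 7 (mod 14): gcd(20, 14) = 2; 7 - 1 = 6, which IS divisible by 2, so compatible.
    Write x = 1 + 20·t and substitute into x ≡ 7 (mod 14): 20·t ≡ 7 − 1 = 6 (mod 14).
    Divide the congruence (and modulus) by g = 2: 10·t ≡ 3 (mod 7).
    Reduce coefficients mod 7: 3·t ≡ 3 (mod 7).
    The inverse of 3 mod 7 is 5 (since 3·5 = 15 = 2·7 + 1), so t ≡ 5·3 = 15 ≡ 1 (mod 7).
    Then x = 1 + 20·1 = 21, valid modulo lcm(20, 14) = 140: x ≡ 21 (mod 140).
  Combine with x ≡ 6 (mod 9): gcd(140, 9) = 1; 6 - 21 = -15, which IS divisible by 1, so compatible.
    Write x = 21 + 140·t and substitute into x ≡ 6 (mod 9): 140·t ≡ 6 − 21 = -15 (mod 9).
    Reduce coefficients mod 9: 5·t ≡ 3 (mod 9).
    The inverse of 5 mod 9 is 2 (since 5·2 = 10 = 1·9 + 1), so t ≡ 2·3 = 6 ≡ 6 (mod 9).
    Then x = 21 + 140·6 = 861, valid modulo lcm(140, 9) = 1260: x ≡ 861 (mod 1260).
Verify: 861 mod 20 = 1, 861 mod 14 = 7, 861 mod 9 = 6.

x ≡ 861 (mod 1260).


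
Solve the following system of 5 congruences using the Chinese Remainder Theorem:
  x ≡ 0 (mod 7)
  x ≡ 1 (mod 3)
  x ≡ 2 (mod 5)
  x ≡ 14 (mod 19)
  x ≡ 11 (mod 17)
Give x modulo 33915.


Product of moduli M = 7 · 3 · 5 · 19 · 17 = 33915.
Merge one congruence at a time:
  Start: x ≡ 0 (mod 7).
  Combine with x ≡ 1 (mod 3); new modulus lcm = 21.
    Write x = 0 + 7·t and substitute into x ≡ 1 (mod 3): 7·t ≡ 1 − 0 = 1 (mod 3).
    Reduce coefficients mod 3: 1·t ≡ 1 (mod 3).
    So t ≡ 1 (mod 3).
    Then x = 0 + 7·1 = 7, valid modulo lcm(7, 3) = 21: x ≡ 7 (mod 21).
  Combine with x ≡ 2 (mod 5); new modulus lcm = 105.
    Write x = 7 + 21·t and substitute into x ≡ 2 (mod 5): 21·t ≡ 2 − 7 = -5 (mod 5).
    Reduce coefficients mod 5: 1·t ≡ 0 (mod 5).
    So t ≡ 0 (mod 5).
    Then x = 7 + 21·0 = 7, valid modulo lcm(21, 5) = 105: x ≡ 7 (mod 105).
  Combine with x ≡ 14 (mod 19); new modulus lcm = 1995.
    Write x = 7 + 105·t and substitute into x ≡ 14 (mod 19): 105·t ≡ 14 − 7 = 7 (mod 19).
    Reduce coefficients mod 19: 10·t ≡ 7 (mod 19).
    The inverse of 10 mod 19 is 2 (since 10·2 = 20 = 1·19 + 1), so t ≡ 2·7 = 14 ≡ 14 (mod 19).
    Then x = 7 + 105·14 = 1477, valid modulo lcm(105, 19) = 1995: x ≡ 1477 (mod 1995).
  Combine with x ≡ 11 (mod 17); new modulus lcm = 33915.
    Write x = 1477 + 1995·t and substitute into x ≡ 11 (mod 17): 1995·t ≡ 11 − 1477 = -1466 (mod 17).
    Reduce coefficients mod 17: 6·t ≡ 13 (mod 17).
    The inverse of 6 mod 17 is 3 (since 6·3 = 18 = 1·17 + 1), so t ≡ 3·13 = 39 ≡ 5 (mod 17).
    Then x = 1477 + 1995·5 = 11452, valid modulo lcm(1995, 17) = 33915: x ≡ 11452 (mod 33915).
Verify against each original: 11452 mod 7 = 0, 11452 mod 3 = 1, 11452 mod 5 = 2, 11452 mod 19 = 14, 11452 mod 17 = 11.

x ≡ 11452 (mod 33915).


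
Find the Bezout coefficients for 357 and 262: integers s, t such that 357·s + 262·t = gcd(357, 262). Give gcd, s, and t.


Euclidean algorithm on (357, 262) — divide until remainder is 0:
  357 = 1 · 262 + 95
  262 = 2 · 95 + 72
  95 = 1 · 72 + 23
  72 = 3 · 23 + 3
  23 = 7 · 3 + 2
  3 = 1 · 2 + 1
  2 = 2 · 1 + 0
gcd(357, 262) = 1.
Track Bezout coefficients alongside the remainders: start with r₀ = 357 = a·1 + b·0 (s = 1, t = 0) and r₁ = 262 = a·0 + b·1 (s = 0, t = 1); each new remainder r_{k+1} = r_{k-1} − q_k·r_k inherits s_{k+1} = s_{k-1} − q_k·s_k, t_{k+1} = t_{k-1} − q_k·t_k, so r_k = a·s_k + b·t_k at every step:
  q = 1: r = 95, s = 1 − 1·0 = 1, t = 0 − 1·1 = -1  (check: 357·1 + 262·(-1) = 95)
  q = 2: r = 72, s = 0 − 2·1 = -2, t = 1 − 2·(-1) = 3  (check: 357·(-2) + 262·3 = 72)
  q = 1: r = 23, s = 1 − 1·(-2) = 3, t = -1 − 1·3 = -4  (check: 357·3 + 262·(-4) = 23)
  q = 3: r = 3, s = -2 − 3·3 = -11, t = 3 − 3·(-4) = 15  (check: 357·(-11) + 262·15 = 3)
  q = 7: r = 2, s = 3 − 7·(-11) = 80, t = -4 − 7·15 = -109  (check: 357·80 + 262·(-109) = 2)
  q = 1: r = 1, s = -11 − 1·80 = -91, t = 15 − 1·(-109) = 124  (check: 357·(-91) + 262·124 = 1)
The row with r = 1 (the gcd) gives the Bezout coefficients s = -91, t = 124.
Result: 357 · (-91) + 262 · (124) = 1.

gcd(357, 262) = 1; s = -91, t = 124 (check: 357·(-91) + 262·124 = 1).


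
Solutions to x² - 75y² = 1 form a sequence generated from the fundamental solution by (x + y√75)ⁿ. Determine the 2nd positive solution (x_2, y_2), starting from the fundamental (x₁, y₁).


Step 1: Find the fundamental solution (x₁, y₁) of x² - 75y² = 1.
  Expand √75 as a continued fraction. a₀ = ⌊√75⌋ = 8; iterate m_{k+1} = d_k·a_k − m_k, d_{k+1} = (75 − m_{k+1}²)/d_k, a_{k+1} = ⌊(a₀ + m_{k+1})/d_{k+1}⌋ (starting m₀ = 0, d₀ = 1), with convergents p_k = a_k·p_{k-1} + p_{k-2}, q_k = a_k·q_{k-1} + q_{k-2} (p₋₁ = 1, q₋₁ = 0):
  k = 0: a₀ = 8; p₀/q₀ = 8/1; p₀² − 75·q₀² = 64 − 75 = -11.
  k = 1: m = 8, d = 11, a = ⌊(8 + 8)/11⌋ = 1; p/q = (1·8 + 1)/(1·1 + 0) = 9/1; p² − 75·q² = 81 − 75 = 6.
  k = 2: m = 3, d = 6, a = ⌊(8 + 3)/6⌋ = 1; p/q = (1·9 + 8)/(1·1 + 1) = 17/2; p² − 75·q² = 289 − 300 = -11.
  k = 3: m = 3, d = 11, a = ⌊(8 + 3)/11⌋ = 1; p/q = (1·17 + 9)/(1·2 + 1) = 26/3; p² − 75·q² = 676 − 675 = 1.
  The first convergent with p² − 75·q² = 1 gives the fundamental solution (x₁, y₁) = (26, 3).
Step 2: Apply the recurrence (x_{n+1}, y_{n+1}) = (x₁x_n + 75y₁y_n, x₁y_n + y₁x_n) repeatedly.
  From (x_1, y_1) = (26, 3): x_2 = 26·26 + 75·3·3 = 1351; y_2 = 26·3 + 3·26 = 156.
Step 3: Verify x_2² - 75·y_2² = 1825201 - 1825200 = 1 (should be 1). ✓

(x_1, y_1) = (26, 3); (x_2, y_2) = (1351, 156).


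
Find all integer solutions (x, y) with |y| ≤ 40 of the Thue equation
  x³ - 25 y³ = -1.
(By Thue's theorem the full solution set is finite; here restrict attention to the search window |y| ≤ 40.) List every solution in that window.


The equation is x³ - 25y³ = -1. For fixed y, x³ = 25·y³ − 1, so a solution requires the RHS to be a perfect cube.
Strategy: iterate y from -40 to 40, compute RHS = 25·y³ − 1, and check whether it is a (positive or negative) perfect cube.
Check small values of y:
  y = 0: RHS = -1 = (-1)³ ⇒ x = -1 works.
  y = 1: RHS = 24 is not a perfect cube.
  y = -1: RHS = -26 is not a perfect cube.
  y = 2: RHS = 199 is not a perfect cube.
  y = -2: RHS = -201 is not a perfect cube.
  y = 3: RHS = 674 is not a perfect cube.
  y = -3: RHS = -676 is not a perfect cube.
Continuing the search up to |y| = 40 finds no further solutions beyond those listed.
Collected solutions: (-1, 0).

Solutions (with |y| ≤ 40): (-1, 0).


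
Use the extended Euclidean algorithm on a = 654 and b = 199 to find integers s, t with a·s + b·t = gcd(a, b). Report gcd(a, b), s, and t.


Euclidean algorithm on (654, 199) — divide until remainder is 0:
  654 = 3 · 199 + 57
  199 = 3 · 57 + 28
  57 = 2 · 28 + 1
  28 = 28 · 1 + 0
gcd(654, 199) = 1.
Track Bezout coefficients alongside the remainders: start with r₀ = 654 = a·1 + b·0 (s = 1, t = 0) and r₁ = 199 = a·0 + b·1 (s = 0, t = 1); each new remainder r_{k+1} = r_{k-1} − q_k·r_k inherits s_{k+1} = s_{k-1} − q_k·s_k, t_{k+1} = t_{k-1} − q_k·t_k, so r_k = a·s_k + b·t_k at every step:
  q = 3: r = 57, s = 1 − 3·0 = 1, t = 0 − 3·1 = -3  (check: 654·1 + 199·(-3) = 57)
  q = 3: r = 28, s = 0 − 3·1 = -3, t = 1 − 3·(-3) = 10  (check: 654·(-3) + 199·10 = 28)
  q = 2: r = 1, s = 1 − 2·(-3) = 7, t = -3 − 2·10 = -23  (check: 654·7 + 199·(-23) = 1)
The row with r = 1 (the gcd) gives the Bezout coefficients s = 7, t = -23.
Result: 654 · (7) + 199 · (-23) = 1.

gcd(654, 199) = 1; s = 7, t = -23 (check: 654·7 + 199·(-23) = 1).


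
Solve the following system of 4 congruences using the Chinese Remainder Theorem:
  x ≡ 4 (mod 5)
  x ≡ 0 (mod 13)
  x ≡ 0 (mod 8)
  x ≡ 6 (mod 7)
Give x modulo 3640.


Product of moduli M = 5 · 13 · 8 · 7 = 3640.
Merge one congruence at a time:
  Start: x ≡ 4 (mod 5).
  Combine with x ≡ 0 (mod 13); new modulus lcm = 65.
    Write x = 4 + 5·t and substitute into x ≡ 0 (mod 13): 5·t ≡ 0 − 4 = -4 (mod 13).
    Reduce coefficients mod 13: 5·t ≡ 9 (mod 13).
    The inverse of 5 mod 13 is 8 (since 5·8 = 40 = 3·13 + 1), so t ≡ 8·9 = 72 ≡ 7 (mod 13).
    Then x = 4 + 5·7 = 39, valid modulo lcm(5, 13) = 65: x ≡ 39 (mod 65).
  Combine with x ≡ 0 (mod 8); new modulus lcm = 520.
    Write x = 39 + 65·t and substitute into x ≡ 0 (mod 8): 65·t ≡ 0 − 39 = -39 (mod 8).
    Reduce coefficients mod 8: 1·t ≡ 1 (mod 8).
    So t ≡ 1 (mod 8).
    Then x = 39 + 65·1 = 104, valid modulo lcm(65, 8) = 520: x ≡ 104 (mod 520).
  Combine with x ≡ 6 (mod 7); new modulus lcm = 3640.
    Write x = 104 + 520·t and substitute into x ≡ 6 (mod 7): 520·t ≡ 6 − 104 = -98 (mod 7).
    Reduce coefficients mod 7: 2·t ≡ 0 (mod 7).
    The inverse of 2 mod 7 is 4 (since 2·4 = 8 = 1·7 + 1), so t ≡ 4·0 = 0 ≡ 0 (mod 7).
    Then x = 104 + 520·0 = 104, valid modulo lcm(520, 7) = 3640: x ≡ 104 (mod 3640).
Verify against each original: 104 mod 5 = 4, 104 mod 13 = 0, 104 mod 8 = 0, 104 mod 7 = 6.

x ≡ 104 (mod 3640).


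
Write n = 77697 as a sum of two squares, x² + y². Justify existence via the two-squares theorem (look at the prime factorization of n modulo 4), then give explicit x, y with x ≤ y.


Step 1: Factor n = 77697 = 3^2 · 89 · 97.
Step 2: Check the mod-4 condition on each prime factor: 3 ≡ 3 (mod 4), exponent 2 (must be even); 89 ≡ 1 (mod 4), exponent 1; 97 ≡ 1 (mod 4), exponent 1.
All primes ≡ 3 (mod 4) appear to even exponent (or don't appear), so by the two-squares theorem n IS expressible as a sum of two squares.
Step 3: Build a representation. Group n = k² · m with k = 3 and m = 89 · 97 = 8633 (a product of primes ≡ 1 (mod 4)); a representation of m scales to one of n via (k·x)² + (k·y)² = k²(x² + y²). Each prime p ≡ 1 (mod 4) is itself a sum of two squares; find a² by testing p − a² for a perfect square:
  89: 89 − 1² = 88, 89 − 2² = 85, 89 − 3² = 80, 89 − 4² = 73, 89 − 5² = 64 = 8² ⇒ 89 = 5² + 8².
  97: 97 − 1² = 96, 97 − 2² = 93, 97 − 3² = 88, 97 − 4² = 81 = 9² ⇒ 97 = 4² + 9².
  Combine using the Brahmagupta–Fibonacci identity (a² + b²)(c² + d²) = (ac − bd)² + (ad + bc)² = (ac + bd)² + (ad − bc)²:
  89 · 97 = 8633: from (5² + 8²)(4² + 9²), take (5·4 − 8·9, 5·9 + 8·4) = (20 − 72, 45 + 32) = (-52, 77); dropping signs (only squares matter) gives (52, 77); check 52² + 77² = 2704 + 5929 = 8633 ✓.
  Scale by k = 3: (3·52, 3·77) = (156, 231).
Step 4: Order so x ≤ y and verify: 156² + 231² = 24336 + 53361 = 77697 = n. ✓

n = 77697 = 156² + 231² (one valid representation with x ≤ y).


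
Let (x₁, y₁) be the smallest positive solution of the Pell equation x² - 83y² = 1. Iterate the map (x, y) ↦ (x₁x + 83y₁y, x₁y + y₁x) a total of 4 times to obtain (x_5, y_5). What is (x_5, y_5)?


Step 1: Find the fundamental solution (x₁, y₁) of x² - 83y² = 1.
  Expand √83 as a continued fraction. a₀ = ⌊√83⌋ = 9; iterate m_{k+1} = d_k·a_k − m_k, d_{k+1} = (83 − m_{k+1}²)/d_k, a_{k+1} = ⌊(a₀ + m_{k+1})/d_{k+1}⌋ (starting m₀ = 0, d₀ = 1), with convergents p_k = a_k·p_{k-1} + p_{k-2}, q_k = a_k·q_{k-1} + q_{k-2} (p₋₁ = 1, q₋₁ = 0):
  k = 0: a₀ = 9; p₀/q₀ = 9/1; p₀² − 83·q₀² = 81 − 83 = -2.
  k = 1: m = 9, d = 2, a = ⌊(9 + 9)/2⌋ = 9; p/q = (9·9 + 1)/(9·1 + 0) = 82/9; p² − 83·q² = 6724 − 6723 = 1.
  The first convergent with p² − 83·q² = 1 gives the fundamental solution (x₁, y₁) = (82, 9).
Step 2: Apply the recurrence (x_{n+1}, y_{n+1}) = (x₁x_n + 83y₁y_n, x₁y_n + y₁x_n) repeatedly.
  From (x_1, y_1) = (82, 9): x_2 = 82·82 + 83·9·9 = 13447; y_2 = 82·9 + 9·82 = 1476.
  From (x_2, y_2) = (13447, 1476): x_3 = 82·13447 + 83·9·1476 = 2205226; y_3 = 82·1476 + 9·13447 = 242055.
  From (x_3, y_3) = (2205226, 242055): x_4 = 82·2205226 + 83·9·242055 = 361643617; y_4 = 82·242055 + 9·2205226 = 39695544.
  From (x_4, y_4) = (361643617, 39695544): x_5 = 82·361643617 + 83·9·39695544 = 59307347962; y_5 = 82·39695544 + 9·361643617 = 6509827161.
Step 3: Verify x_5² - 83·y_5² = 3517361522285745553444 - 3517361522285745553443 = 1 (should be 1). ✓

(x_1, y_1) = (82, 9); (x_5, y_5) = (59307347962, 6509827161).


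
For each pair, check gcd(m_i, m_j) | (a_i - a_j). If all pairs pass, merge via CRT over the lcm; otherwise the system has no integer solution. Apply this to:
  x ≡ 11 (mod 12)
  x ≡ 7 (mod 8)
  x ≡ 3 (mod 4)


Moduli 12, 8, 4 are not pairwise coprime, so CRT works modulo lcm(m_i) when all pairwise compatibility conditions hold.
Pairwise compatibility: gcd(m_i, m_j) must divide a_i - a_j for every pair.
Merge one congruence at a time:
  Start: x ≡ 11 (mod 12).
  Combine with x ≡ 7 (mod 8): gcd(12, 8) = 4; 7 - 11 = -4, which IS divisible by 4, so compatible.
    Write x = 11 + 12·t and substitute into x ≡ 7 (mod 8): 12·t ≡ 7 − 11 = -4 (mod 8).
    Divide the congruence (and modulus) by g = 4: 3·t ≡ -1 (mod 2).
    Reduce coefficients mod 2: 1·t ≡ 1 (mod 2).
    So t ≡ 1 (mod 2).
    Then x = 11 + 12·1 = 23, valid modulo lcm(12, 8) = 24: x ≡ 23 (mod 24).
  Combine with x ≡ 3 (mod 4): gcd(24, 4) = 4; 3 - 23 = -20, which IS divisible by 4, so compatible.
    Write x = 23 + 24·t and substitute into x ≡ 3 (mod 4): 24·t ≡ 3 − 23 = -20 (mod 4).
    Divide the congruence (and modulus) by g = 4: 6·t ≡ -5 (mod 1).
    Modulo 1 every t works; take t = 0.
    Then x = 23 + 24·0 = 23, valid modulo lcm(24, 4) = 24: x ≡ 23 (mod 24).
Verify: 23 mod 12 = 11, 23 mod 8 = 7, 23 mod 4 = 3.

x ≡ 23 (mod 24).


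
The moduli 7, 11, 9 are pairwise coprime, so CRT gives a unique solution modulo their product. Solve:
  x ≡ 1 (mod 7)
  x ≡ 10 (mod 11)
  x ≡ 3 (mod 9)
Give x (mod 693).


Moduli 7, 11, 9 are pairwise coprime; by CRT there is a unique solution modulo M = 7 · 11 · 9 = 693.
Solve pairwise, accumulating the modulus:
  Start with x ≡ 1 (mod 7).
  Combine with x ≡ 10 (mod 11): since gcd(7, 11) = 1, we get a unique residue mod 77.
    Write x = 1 + 7·t and substitute into x ≡ 10 (mod 11): 7·t ≡ 10 − 1 = 9 (mod 11).
    The inverse of 7 mod 11 is 8 (since 7·8 = 56 = 5·11 + 1), so t ≡ 8·9 = 72 ≡ 6 (mod 11).
    Then x = 1 + 7·6 = 43, valid modulo lcm(7, 11) = 77: x ≡ 43 (mod 77).
  Combine with x ≡ 3 (mod 9): since gcd(77, 9) = 1, we get a unique residue mod 693.
    Write x = 43 + 77·t and substitute into x ≡ 3 (mod 9): 77·t ≡ 3 − 43 = -40 (mod 9).
    Reduce coefficients mod 9: 5·t ≡ 5 (mod 9).
    The inverse of 5 mod 9 is 2 (since 5·2 = 10 = 1·9 + 1), so t ≡ 2·5 = 10 ≡ 1 (mod 9).
    Then x = 43 + 77·1 = 120, valid modulo lcm(77, 9) = 693: x ≡ 120 (mod 693).
Verify: 120 mod 7 = 1 ✓, 120 mod 11 = 10 ✓, 120 mod 9 = 3 ✓.

x ≡ 120 (mod 693).
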